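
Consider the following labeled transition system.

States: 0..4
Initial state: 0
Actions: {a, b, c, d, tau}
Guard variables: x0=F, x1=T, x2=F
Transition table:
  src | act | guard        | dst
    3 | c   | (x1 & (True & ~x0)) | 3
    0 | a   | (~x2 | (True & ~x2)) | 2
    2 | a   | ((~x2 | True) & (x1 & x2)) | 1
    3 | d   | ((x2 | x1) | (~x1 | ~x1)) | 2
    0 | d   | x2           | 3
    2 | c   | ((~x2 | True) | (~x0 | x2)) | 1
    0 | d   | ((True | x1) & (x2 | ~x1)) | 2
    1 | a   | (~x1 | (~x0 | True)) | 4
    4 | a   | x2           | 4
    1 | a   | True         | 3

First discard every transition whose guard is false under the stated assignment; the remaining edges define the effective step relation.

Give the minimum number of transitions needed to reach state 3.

BFS to 3:
  Layer 0: {0}
  Layer 1: {2}
  Layer 2: {1}
  Layer 3: {3,4}
3 enters at depth 3; path a·c·a

Answer: 3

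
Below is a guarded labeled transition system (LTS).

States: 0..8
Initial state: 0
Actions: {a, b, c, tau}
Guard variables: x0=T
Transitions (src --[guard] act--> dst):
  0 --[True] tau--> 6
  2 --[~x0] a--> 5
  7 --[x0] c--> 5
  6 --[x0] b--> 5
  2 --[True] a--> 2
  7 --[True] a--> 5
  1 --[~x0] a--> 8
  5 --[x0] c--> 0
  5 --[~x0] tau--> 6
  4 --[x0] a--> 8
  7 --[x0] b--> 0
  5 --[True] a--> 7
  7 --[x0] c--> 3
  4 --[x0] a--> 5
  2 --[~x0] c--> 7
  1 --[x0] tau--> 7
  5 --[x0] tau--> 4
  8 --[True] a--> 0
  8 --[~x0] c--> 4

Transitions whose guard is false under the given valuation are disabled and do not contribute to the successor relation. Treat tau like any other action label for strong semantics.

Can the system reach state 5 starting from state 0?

Answer: REACHABLE

Working:
Guard filter leaves 14 enabled edge(s).
L0 = {0}
L1 = {6}  now seen {0,6}
L2 = {5}  now seen {0,5,6}
L3 = {4,7}  now seen {0,4,5,6,7}
L4 = {3,8}  now seen {0,3,4,5,6,7,8}
R = {0,3,4,5,6,7,8}
Path to 5: tau·b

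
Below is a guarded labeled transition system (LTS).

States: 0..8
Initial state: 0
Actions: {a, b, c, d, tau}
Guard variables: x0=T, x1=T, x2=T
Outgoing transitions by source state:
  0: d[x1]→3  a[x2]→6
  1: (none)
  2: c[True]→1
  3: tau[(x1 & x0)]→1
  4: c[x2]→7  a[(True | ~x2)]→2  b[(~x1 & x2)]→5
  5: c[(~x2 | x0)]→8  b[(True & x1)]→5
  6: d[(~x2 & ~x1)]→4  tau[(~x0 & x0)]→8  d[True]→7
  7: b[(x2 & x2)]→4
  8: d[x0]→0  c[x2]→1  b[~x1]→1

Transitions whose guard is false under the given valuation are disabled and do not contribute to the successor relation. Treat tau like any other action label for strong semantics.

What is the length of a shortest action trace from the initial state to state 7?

BFS to 7:
  L0 = {0}
  L1 = {3,6}
  L2 = {1,7}
first hit 7 at d=2 via a·d

Answer: 2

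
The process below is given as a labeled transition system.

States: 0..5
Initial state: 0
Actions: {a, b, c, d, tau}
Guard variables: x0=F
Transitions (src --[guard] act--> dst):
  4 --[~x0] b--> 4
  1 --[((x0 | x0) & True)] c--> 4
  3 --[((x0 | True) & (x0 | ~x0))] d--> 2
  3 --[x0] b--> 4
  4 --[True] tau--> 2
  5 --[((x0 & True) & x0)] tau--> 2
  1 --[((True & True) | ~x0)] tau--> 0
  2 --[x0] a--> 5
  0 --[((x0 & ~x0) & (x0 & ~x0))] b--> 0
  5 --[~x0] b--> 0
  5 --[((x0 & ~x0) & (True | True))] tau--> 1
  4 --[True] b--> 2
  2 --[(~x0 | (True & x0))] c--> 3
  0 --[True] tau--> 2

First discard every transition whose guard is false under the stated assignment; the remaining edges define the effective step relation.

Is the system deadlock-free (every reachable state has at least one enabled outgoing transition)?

Answer: DEADLOCK-FREE

Analysis:
Reachable = {0,2,3}
  0: tau→2  [deg 1]
  2: c→3  [deg 1]
  3: d→2  [deg 1]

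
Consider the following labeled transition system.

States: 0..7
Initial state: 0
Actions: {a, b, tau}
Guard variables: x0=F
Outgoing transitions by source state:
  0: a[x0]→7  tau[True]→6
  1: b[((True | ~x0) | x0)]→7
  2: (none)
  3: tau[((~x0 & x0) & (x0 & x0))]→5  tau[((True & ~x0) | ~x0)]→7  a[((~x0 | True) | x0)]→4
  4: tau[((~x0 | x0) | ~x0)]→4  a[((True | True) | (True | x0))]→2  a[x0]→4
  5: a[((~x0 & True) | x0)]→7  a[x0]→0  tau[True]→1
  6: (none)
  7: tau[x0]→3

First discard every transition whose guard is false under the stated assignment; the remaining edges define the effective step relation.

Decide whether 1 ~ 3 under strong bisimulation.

Answer: NOT BISIMILAR

Working:
Bisimulation quotient by refinement:
  π0 = {{0,1,2,3,4,5,6,7}}
  π1 = {{0},{1},{2,6,7},{3,4,5}}
  π2 = {{0},{1},{2,6,7},{3},{4},{5}}
6 equivalence class(es) (converged in 3)
class of 1: {1}; class of 3: {3}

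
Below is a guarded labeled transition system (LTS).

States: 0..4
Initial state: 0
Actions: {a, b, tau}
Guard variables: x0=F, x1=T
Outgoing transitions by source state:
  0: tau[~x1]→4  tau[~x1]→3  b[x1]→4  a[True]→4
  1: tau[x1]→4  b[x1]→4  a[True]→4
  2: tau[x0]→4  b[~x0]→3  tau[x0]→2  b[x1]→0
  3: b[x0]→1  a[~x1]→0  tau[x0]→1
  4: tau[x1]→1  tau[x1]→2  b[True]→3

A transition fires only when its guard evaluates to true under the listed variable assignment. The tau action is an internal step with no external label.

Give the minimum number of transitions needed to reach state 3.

Breadth-first toward 3:
  Layer 0: {0}
  Layer 1: {4}
  Layer 2: {1,2,3}
depth(3)=2, e.g. a·b

Answer: 2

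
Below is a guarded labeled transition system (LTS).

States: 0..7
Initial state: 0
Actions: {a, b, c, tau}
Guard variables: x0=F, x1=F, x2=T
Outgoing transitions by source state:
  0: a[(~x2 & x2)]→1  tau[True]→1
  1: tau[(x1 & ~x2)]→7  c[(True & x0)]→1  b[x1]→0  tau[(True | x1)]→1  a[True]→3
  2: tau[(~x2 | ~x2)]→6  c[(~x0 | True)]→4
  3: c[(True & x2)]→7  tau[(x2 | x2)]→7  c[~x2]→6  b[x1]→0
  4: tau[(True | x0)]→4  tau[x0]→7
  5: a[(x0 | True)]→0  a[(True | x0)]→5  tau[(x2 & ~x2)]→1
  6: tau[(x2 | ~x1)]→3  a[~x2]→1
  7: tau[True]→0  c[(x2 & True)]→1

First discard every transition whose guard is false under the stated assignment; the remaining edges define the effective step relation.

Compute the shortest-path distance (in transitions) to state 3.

Answer: 2

Trace:
Breadth-first toward 3:
  depth 0: {0}
  depth 1: {1}
  depth 2: {3}
depth(3)=2, e.g. tau·a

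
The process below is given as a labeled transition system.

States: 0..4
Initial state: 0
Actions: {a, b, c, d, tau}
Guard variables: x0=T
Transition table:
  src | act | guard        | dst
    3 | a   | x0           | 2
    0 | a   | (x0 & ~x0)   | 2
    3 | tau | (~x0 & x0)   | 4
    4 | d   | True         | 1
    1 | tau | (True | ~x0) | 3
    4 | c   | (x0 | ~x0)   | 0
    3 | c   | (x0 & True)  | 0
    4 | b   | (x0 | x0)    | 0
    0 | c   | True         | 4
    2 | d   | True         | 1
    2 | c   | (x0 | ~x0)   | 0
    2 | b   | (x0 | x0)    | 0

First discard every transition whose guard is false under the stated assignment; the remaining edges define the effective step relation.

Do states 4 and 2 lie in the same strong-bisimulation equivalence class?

Compute ~ classes (split until stable):
  P[0] = {{0,1,2,3,4}}
  P[1] = {{0},{1},{2,4},{3}}
Fixed point at round 2; 4 class(es).
class of 4: {2,4}; class of 2: {2,4}

Answer: BISIMILAR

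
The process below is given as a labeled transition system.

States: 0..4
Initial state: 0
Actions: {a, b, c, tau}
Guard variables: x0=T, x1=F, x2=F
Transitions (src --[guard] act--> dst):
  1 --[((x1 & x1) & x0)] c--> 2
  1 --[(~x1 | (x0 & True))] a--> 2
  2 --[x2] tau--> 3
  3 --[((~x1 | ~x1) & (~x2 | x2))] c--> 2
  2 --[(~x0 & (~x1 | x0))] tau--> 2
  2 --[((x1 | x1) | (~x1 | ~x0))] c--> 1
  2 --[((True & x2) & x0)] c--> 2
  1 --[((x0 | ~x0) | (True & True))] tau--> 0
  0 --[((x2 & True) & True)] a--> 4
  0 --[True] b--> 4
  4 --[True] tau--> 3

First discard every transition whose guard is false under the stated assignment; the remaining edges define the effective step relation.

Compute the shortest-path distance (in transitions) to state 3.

Breadth-first toward 3:
  Layer 0: {0}
  Layer 1: {4}
  Layer 2: {3}
first hit 3 at d=2 via b·tau

Answer: 2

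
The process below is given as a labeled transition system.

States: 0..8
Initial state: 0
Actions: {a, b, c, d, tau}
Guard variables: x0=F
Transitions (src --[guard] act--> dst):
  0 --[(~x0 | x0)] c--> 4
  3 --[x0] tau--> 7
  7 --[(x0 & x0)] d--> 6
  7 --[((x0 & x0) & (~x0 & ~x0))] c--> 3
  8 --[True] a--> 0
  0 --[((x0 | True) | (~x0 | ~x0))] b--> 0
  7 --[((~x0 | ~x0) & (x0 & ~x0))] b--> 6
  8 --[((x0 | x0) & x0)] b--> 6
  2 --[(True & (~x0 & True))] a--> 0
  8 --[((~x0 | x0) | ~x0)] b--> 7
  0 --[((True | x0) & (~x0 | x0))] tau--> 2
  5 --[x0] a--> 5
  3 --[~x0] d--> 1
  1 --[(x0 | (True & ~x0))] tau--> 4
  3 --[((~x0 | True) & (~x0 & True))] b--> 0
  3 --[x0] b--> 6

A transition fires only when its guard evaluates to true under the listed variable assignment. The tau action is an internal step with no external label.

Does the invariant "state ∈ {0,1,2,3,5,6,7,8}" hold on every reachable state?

Allowed set {0,1,2,3,5,6,7,8}
R = {0,2,4}
  0: ok
  2: ok
  4: outside
reach 4 via c — violates

Answer: INVARIANT VIOLATED at state 4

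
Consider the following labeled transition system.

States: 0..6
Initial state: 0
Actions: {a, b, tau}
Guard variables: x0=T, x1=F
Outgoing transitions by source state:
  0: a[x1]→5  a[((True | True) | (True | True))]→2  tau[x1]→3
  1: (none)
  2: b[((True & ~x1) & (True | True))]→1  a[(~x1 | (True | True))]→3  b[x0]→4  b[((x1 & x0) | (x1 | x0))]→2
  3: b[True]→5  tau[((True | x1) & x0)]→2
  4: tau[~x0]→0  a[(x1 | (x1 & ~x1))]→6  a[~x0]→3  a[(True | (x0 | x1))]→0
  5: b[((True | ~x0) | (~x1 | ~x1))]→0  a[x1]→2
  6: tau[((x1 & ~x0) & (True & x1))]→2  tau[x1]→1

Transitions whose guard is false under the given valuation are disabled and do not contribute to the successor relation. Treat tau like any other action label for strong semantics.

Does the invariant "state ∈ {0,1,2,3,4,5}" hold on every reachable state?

Answer: INVARIANT HOLDS

Working:
Allowed set {0,1,2,3,4,5}
Reachable = {0,1,2,3,4,5}
  0: ok
  1: ok
  2: ok
  3: ok
  4: ok
  5: ok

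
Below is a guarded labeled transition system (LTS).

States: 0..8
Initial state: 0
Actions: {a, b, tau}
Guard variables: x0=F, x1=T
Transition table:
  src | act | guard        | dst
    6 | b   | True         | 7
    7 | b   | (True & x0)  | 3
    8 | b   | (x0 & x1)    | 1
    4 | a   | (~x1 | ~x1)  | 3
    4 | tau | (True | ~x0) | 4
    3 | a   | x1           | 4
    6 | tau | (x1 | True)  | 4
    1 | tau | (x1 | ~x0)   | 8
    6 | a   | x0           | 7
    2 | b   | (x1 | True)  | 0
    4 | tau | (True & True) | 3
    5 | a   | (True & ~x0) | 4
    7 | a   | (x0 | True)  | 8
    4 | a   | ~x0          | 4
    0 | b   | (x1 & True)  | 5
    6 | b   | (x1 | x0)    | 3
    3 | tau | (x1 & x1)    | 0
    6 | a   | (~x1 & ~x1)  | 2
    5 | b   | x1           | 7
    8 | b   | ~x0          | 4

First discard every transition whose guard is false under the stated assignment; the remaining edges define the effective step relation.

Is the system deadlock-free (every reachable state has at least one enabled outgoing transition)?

Answer: DEADLOCK-FREE

Working:
Reach set: {0,3,4,5,7,8}
  0: b→5  [1 exit(s)]
  3: a→4  tau→0  [2 exit(s)]
  4: a→4  tau→3  tau→4  [3 exit(s)]
  5: a→4  b→7  [2 exit(s)]
  7: a→8  [1 exit(s)]
  8: b→4  [1 exit(s)]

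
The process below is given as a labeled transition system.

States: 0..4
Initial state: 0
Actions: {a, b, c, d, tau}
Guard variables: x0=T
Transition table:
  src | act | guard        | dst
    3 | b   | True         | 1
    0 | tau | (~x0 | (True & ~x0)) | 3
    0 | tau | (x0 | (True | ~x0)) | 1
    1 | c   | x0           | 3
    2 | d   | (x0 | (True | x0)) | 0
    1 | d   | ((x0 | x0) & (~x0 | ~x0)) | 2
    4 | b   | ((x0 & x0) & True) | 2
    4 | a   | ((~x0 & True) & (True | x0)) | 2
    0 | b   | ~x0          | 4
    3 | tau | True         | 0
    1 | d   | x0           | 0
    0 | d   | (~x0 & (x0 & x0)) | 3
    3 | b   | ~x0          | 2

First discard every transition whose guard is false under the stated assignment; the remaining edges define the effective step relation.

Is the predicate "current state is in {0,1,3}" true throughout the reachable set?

Answer: INVARIANT HOLDS

Trace:
Inv-set: {0,1,3}
Reachable = {0,1,3}
  0: ✓
  1: ✓
  3: ✓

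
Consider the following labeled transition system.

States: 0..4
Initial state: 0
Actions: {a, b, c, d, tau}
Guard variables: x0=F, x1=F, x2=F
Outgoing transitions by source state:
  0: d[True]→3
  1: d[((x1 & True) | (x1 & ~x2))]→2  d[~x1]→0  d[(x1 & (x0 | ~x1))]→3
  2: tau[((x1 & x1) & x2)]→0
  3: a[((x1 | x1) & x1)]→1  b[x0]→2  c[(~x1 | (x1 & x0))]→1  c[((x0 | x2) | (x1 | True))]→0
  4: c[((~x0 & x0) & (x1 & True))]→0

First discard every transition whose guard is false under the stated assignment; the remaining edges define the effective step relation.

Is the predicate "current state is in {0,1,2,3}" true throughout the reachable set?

Answer: INVARIANT HOLDS

Working:
Allowed set {0,1,2,3}
Reachable = {0,1,3}
  0: ok
  1: ok
  3: ok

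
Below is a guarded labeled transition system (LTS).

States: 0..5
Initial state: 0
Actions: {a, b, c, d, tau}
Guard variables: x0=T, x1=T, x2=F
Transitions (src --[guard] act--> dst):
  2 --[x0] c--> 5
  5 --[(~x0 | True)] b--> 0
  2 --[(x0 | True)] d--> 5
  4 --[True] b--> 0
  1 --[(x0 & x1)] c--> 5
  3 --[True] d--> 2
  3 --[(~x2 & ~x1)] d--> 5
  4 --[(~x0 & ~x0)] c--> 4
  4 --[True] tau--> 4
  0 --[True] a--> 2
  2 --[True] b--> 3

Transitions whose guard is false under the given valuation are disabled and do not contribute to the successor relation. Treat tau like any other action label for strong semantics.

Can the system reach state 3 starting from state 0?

Guard filter leaves 9 enabled edge(s).
L0 = {0}
L1 = {2}  total {0,2}
L2 = {3,5}  total {0,2,3,5}
Reach set: {0,2,3,5}
Path to 3: a·b

Answer: REACHABLE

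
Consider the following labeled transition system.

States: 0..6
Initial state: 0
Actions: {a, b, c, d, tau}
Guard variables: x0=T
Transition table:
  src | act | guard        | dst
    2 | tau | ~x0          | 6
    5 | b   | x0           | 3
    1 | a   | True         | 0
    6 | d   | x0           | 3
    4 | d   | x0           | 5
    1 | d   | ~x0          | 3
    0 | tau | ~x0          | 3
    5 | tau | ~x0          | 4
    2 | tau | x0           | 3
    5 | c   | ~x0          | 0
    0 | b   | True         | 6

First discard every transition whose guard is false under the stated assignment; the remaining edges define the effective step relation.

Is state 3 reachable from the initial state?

Answer: REACHABLE

Working:
6 transition(s) survive guard evaluation.
L0 = {0}
L1 = {6}  now seen {0,6}
L2 = {3}  now seen {0,3,6}
Reachable = {0,3,6}
witness 3: b·d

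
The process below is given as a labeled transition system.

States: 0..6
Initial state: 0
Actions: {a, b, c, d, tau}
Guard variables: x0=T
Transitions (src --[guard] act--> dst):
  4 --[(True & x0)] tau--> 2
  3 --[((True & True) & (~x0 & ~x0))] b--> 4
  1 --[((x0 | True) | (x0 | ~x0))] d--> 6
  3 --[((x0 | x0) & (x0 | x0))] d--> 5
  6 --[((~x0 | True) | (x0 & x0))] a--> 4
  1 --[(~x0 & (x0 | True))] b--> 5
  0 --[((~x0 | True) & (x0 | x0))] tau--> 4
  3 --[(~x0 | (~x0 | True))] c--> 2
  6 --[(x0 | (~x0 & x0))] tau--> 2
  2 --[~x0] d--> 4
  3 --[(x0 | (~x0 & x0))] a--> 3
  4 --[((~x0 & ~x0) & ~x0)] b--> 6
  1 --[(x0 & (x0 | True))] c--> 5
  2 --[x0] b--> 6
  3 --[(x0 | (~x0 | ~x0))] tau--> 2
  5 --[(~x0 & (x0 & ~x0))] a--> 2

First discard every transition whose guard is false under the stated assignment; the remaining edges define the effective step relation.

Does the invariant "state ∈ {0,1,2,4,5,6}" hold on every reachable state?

Answer: INVARIANT HOLDS

Trace:
Inv-set: {0,1,2,4,5,6}
Reachable = {0,2,4,6}
  0: safe
  2: safe
  4: safe
  6: safe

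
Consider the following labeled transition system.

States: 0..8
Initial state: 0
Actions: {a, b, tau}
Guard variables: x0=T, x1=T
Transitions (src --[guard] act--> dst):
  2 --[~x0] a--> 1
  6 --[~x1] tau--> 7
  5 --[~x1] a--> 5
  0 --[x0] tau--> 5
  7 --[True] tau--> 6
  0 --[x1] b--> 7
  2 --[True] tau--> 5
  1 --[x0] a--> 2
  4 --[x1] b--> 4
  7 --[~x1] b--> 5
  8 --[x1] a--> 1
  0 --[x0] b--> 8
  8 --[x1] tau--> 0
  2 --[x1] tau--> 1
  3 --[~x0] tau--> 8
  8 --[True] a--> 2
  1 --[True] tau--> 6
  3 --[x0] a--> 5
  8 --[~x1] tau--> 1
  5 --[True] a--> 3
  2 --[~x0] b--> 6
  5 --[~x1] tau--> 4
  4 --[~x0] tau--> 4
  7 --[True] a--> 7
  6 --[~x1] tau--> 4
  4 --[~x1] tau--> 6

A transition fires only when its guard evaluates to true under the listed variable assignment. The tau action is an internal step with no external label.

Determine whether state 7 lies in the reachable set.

Guard filter leaves 15 enabled edge(s).
depth 0: {0}
depth 1: {5,7,8}  cumulative {0,5,7,8}
depth 2: {1,2,3,6}  cumulative {0,1,2,3,5,6,7,8}
Reachable = {0,1,2,3,5,6,7,8}
Path to 7: b

Answer: REACHABLE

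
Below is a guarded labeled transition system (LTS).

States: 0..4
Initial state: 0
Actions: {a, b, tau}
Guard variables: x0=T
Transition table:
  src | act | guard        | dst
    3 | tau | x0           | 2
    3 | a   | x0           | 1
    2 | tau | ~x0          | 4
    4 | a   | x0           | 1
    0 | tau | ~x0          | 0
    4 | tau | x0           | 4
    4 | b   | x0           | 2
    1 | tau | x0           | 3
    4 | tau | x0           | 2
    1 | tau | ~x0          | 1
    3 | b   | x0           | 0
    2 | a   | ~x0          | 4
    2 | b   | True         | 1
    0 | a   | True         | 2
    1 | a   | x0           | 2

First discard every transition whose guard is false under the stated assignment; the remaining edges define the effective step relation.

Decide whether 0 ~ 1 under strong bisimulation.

Compute ~ classes (split until stable):
  P[0] = {{0,1,2,3,4}}
  P[1] = {{0},{1},{2},{3,4}}
  P[2] = {{0},{1},{2},{3},{4}}
stable after 3 split(s): 5 block(s)
[0]={0}  [1]={1}

Answer: NOT BISIMILAR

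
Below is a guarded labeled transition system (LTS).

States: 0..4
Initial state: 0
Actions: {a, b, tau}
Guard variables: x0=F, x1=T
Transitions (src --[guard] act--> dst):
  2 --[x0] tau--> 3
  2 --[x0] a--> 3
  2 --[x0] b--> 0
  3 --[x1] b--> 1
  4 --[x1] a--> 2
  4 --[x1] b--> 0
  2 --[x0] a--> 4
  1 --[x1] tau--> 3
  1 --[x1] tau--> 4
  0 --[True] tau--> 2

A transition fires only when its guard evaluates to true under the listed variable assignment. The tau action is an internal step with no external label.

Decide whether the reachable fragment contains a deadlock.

Answer: DEADLOCK at state 2

Analysis:
Reachable = {0,2}
  0: tau→2  [1 out]
  2: ∅  [deadlock]
trace reaching 2: tau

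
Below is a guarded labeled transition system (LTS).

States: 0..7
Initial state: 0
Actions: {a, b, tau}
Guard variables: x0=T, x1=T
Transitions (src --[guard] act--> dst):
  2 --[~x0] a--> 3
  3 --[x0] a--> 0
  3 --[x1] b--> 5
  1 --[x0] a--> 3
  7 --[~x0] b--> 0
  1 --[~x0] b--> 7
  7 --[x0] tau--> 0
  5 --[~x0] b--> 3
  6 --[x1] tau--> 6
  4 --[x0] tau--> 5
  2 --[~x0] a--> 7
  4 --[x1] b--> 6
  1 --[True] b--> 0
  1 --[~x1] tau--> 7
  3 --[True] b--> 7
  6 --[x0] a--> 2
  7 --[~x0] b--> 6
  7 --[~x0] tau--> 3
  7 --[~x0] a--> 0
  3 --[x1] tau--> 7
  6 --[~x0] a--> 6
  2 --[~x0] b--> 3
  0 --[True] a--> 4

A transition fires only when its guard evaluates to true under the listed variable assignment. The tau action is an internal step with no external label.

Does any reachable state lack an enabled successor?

Reachable = {0,2,4,5,6}
  0: a→4  [1 exit(s)]
  2: ∅  [deadlock]
  4: b→6  tau→5  [2 exit(s)]
  5: ∅  [deadlock]
  6: a→2  tau→6  [2 exit(s)]
Path to 2: a·b·a

Answer: DEADLOCK at state 2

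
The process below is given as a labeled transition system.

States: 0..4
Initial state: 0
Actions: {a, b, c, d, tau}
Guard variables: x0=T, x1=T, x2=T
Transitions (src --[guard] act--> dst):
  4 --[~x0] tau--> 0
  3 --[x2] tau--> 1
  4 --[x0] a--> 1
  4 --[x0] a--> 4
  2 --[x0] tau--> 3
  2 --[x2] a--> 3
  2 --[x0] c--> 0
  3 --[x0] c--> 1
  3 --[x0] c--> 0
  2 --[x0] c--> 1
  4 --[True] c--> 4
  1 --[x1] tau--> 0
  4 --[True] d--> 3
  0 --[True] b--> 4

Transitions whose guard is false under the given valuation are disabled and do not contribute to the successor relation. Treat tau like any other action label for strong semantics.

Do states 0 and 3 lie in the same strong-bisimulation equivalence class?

Compute ~ classes (split until stable):
  round 0: {{0,1,2,3,4}}
  round 1: {{0},{1},{2},{3},{4}}
5 equivalence class(es) (converged in 2)
0∈{0}, 3∈{3}

Answer: NOT BISIMILAR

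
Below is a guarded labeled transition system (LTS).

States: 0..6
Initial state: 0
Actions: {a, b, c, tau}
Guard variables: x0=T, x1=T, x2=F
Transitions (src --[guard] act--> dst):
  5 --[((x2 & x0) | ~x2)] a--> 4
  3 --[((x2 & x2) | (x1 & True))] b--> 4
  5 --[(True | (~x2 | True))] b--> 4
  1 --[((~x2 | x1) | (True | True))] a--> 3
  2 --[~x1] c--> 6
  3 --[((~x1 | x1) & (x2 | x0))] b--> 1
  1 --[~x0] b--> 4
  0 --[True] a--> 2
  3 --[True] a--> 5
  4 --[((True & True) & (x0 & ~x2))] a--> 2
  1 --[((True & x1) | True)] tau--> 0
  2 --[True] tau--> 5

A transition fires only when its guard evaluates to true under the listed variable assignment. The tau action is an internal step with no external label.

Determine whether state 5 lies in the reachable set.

After dropping false guards: 10 live edges.
L0 = {0}
L1 = {2}  total {0,2}
L2 = {5}  total {0,2,5}
L3 = {4}  total {0,2,4,5}
Reachable = {0,2,4,5}
witness 5: a·tau

Answer: REACHABLE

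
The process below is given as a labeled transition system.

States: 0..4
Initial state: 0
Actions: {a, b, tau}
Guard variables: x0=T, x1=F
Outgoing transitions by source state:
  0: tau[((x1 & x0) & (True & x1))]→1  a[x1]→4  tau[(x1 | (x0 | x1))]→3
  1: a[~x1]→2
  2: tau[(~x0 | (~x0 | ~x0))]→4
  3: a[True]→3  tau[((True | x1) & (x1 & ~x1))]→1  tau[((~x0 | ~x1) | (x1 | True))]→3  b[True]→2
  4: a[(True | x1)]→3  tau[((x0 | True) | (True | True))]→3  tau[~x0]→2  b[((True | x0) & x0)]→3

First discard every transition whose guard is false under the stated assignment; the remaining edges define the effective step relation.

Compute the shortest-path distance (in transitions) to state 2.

BFS to 2:
  depth 0: {0}
  depth 1: {3}
  depth 2: {2}
2 enters at depth 2; path tau·b

Answer: 2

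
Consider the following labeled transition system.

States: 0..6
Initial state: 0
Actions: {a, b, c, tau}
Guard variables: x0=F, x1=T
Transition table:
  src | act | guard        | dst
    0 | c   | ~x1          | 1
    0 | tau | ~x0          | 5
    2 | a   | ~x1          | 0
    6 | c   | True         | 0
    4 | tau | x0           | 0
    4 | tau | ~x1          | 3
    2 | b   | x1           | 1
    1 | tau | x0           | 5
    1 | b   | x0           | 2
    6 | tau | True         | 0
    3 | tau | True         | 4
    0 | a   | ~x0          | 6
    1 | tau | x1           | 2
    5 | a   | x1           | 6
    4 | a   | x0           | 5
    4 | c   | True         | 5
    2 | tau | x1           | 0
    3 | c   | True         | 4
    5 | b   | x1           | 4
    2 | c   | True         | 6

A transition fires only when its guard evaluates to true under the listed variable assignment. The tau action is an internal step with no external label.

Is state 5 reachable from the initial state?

Guard filter leaves 13 enabled edge(s).
depth 0: {0}
depth 1: {5,6}  total {0,5,6}
depth 2: {4}  total {0,4,5,6}
Reach set: {0,4,5,6}
witness 5: tau

Answer: REACHABLE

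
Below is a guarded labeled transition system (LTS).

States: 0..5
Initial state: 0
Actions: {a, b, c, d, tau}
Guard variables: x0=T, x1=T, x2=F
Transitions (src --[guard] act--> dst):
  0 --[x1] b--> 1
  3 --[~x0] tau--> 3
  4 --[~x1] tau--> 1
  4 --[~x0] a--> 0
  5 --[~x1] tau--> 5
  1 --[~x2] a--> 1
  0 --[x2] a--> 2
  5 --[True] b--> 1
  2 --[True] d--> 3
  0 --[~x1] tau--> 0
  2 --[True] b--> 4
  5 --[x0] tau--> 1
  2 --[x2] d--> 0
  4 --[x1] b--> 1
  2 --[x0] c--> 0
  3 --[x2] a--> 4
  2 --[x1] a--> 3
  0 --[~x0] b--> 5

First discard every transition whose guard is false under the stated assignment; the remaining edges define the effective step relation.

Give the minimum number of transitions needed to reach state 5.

BFS to 5:
  L0 = {0}
  L1 = {1}
5 never appears.

Answer: UNREACHABLE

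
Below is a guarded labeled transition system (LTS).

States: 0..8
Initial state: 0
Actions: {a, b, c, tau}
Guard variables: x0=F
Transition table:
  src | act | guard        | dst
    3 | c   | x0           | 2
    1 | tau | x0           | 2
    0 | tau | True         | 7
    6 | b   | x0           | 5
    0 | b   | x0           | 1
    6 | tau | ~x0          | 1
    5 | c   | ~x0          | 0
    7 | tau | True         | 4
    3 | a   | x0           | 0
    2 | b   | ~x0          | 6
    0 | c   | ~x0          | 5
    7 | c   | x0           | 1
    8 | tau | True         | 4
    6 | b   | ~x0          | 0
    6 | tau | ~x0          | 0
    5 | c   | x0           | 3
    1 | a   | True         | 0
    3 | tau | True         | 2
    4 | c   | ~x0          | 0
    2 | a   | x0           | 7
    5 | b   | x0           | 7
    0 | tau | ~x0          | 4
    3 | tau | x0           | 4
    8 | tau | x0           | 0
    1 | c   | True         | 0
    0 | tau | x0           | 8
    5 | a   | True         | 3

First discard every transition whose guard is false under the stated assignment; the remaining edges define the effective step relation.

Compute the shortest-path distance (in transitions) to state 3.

Answer: 2

Trace:
BFS to 3:
  depth 0: {0}
  depth 1: {4,5,7}
  depth 2: {3}
first hit 3 at d=2 via c·a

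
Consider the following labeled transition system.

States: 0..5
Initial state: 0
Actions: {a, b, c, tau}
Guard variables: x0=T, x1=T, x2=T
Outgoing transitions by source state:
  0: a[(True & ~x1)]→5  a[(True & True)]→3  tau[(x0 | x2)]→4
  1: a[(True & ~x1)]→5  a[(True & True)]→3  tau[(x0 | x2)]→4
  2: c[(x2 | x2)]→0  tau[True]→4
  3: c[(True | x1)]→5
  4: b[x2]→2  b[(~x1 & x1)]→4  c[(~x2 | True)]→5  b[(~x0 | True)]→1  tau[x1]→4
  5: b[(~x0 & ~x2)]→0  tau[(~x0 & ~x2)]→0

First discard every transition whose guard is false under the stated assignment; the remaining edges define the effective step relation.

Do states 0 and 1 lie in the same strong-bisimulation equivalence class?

Refine partition for ~:
  round 0: {{0,1,2,3,4,5}}
  round 1: {{0,1},{2},{3},{4},{5}}
Fixed point at round 2; 5 class(es).
[0]={0,1}  [1]={0,1}

Answer: BISIMILAR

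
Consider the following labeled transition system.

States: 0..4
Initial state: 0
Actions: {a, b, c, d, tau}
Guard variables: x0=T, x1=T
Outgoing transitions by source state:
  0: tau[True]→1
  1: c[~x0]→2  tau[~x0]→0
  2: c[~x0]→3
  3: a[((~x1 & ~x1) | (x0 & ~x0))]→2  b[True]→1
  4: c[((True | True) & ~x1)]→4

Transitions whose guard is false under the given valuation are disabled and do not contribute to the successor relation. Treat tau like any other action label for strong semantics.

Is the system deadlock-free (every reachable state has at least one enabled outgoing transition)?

Answer: DEADLOCK at state 1

Trace:
R = {0,1}
  0: tau→1  [deg 1]
  1: ∅  [STUCK]
witness 1: tau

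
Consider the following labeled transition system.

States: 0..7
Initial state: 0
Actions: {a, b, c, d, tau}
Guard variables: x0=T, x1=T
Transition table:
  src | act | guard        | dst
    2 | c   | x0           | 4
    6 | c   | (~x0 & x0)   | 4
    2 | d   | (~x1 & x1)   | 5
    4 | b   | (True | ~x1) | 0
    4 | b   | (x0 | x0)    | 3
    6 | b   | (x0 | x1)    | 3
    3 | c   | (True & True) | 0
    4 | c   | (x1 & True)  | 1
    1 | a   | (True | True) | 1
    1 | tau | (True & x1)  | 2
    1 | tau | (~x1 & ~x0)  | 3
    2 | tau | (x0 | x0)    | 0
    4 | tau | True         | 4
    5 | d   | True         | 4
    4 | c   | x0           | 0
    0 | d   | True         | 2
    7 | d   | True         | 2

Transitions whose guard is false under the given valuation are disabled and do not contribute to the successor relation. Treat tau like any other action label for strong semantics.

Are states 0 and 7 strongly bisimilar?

Bisimulation quotient by refinement:
  round 0: {{0,1,2,3,4,5,6,7}}
  round 1: {{0,5,7},{1},{2},{3},{4},{6}}
  round 2: {{0,7},{1},{2},{3},{4},{5},{6}}
stable after 3 split(s): 7 block(s)
class of 0: {0,7}; class of 7: {0,7}

Answer: BISIMILAR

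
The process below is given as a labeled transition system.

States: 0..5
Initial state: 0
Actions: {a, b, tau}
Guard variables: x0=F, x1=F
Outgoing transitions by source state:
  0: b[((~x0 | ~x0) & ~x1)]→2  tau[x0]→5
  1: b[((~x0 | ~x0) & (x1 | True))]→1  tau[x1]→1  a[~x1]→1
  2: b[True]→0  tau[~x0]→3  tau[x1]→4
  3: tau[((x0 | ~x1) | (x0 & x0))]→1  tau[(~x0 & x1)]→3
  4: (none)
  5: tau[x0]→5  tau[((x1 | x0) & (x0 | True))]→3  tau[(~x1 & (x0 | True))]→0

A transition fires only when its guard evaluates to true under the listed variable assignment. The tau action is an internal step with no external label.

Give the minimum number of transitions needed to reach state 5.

Answer: UNREACHABLE

Working:
Layered search for 5:
  depth 0: {0}
  depth 1: {2}
  depth 2: {3}
  depth 3: {1}
5 never appears.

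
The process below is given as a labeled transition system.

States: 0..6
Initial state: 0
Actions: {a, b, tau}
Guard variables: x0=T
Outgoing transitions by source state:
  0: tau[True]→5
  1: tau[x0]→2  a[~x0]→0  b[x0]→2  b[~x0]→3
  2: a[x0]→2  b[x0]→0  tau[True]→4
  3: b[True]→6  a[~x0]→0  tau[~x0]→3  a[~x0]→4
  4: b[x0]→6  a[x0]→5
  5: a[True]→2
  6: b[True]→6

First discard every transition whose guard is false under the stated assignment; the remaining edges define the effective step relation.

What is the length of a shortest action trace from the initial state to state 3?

Answer: UNREACHABLE

Working:
Layered search for 3:
  depth 0: {0}
  depth 1: {5}
  depth 2: {2}
  depth 3: {4}
  depth 4: {6}
3 never appears.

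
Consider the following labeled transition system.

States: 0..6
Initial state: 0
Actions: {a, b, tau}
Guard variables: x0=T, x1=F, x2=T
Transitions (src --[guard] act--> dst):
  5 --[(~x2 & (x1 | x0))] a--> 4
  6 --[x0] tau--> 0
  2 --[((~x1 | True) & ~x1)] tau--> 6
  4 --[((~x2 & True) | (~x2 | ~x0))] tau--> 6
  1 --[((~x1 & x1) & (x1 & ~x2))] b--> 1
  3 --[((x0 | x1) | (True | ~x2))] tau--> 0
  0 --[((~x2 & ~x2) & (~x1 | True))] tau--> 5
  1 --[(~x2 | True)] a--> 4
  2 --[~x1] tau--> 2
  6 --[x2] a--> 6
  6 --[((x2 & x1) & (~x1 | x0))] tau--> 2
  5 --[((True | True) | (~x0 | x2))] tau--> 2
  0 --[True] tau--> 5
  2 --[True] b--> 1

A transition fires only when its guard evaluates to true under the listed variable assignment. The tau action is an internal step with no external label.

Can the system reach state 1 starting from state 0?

Answer: REACHABLE

Working:
Guard filter leaves 9 enabled edge(s).
depth 0: {0}
depth 1: {5}  now seen {0,5}
depth 2: {2}  now seen {0,2,5}
depth 3: {1,6}  now seen {0,1,2,5,6}
depth 4: {4}  now seen {0,1,2,4,5,6}
R = {0,1,2,4,5,6}
Path to 1: tau·tau·b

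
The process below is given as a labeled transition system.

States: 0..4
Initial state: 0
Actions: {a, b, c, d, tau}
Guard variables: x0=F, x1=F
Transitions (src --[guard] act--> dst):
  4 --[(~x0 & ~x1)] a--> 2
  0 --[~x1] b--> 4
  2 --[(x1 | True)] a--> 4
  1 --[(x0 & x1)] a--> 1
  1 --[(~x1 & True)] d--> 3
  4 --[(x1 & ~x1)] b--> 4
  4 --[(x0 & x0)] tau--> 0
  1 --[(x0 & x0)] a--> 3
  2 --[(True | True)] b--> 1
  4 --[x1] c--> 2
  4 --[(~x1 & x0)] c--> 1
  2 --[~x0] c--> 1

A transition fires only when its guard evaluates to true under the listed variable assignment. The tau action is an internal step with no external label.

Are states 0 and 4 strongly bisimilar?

Answer: NOT BISIMILAR

Working:
Bisimulation quotient by refinement:
  π0 = {{0,1,2,3,4}}
  π1 = {{0},{1},{2},{3},{4}}
stable after 2 split(s): 5 block(s)
[0]={0}  [4]={4}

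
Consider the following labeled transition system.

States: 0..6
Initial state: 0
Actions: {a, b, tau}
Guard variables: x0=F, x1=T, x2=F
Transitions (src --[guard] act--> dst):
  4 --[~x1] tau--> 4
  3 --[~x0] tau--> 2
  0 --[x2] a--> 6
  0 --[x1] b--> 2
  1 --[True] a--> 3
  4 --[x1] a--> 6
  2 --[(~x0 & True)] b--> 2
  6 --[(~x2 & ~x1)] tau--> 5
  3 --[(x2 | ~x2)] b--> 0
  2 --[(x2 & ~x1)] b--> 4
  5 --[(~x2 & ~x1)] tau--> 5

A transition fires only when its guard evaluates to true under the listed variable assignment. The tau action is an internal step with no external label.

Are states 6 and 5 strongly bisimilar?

Refine partition for ~:
  π0 = {{0,1,2,3,4,5,6}}
  π1 = {{0,2},{1,4},{3},{5,6}}
  π2 = {{0,2},{1},{3},{4},{5,6}}
Fixed point at round 3; 5 class(es).
6∈{5,6}, 5∈{5,6}

Answer: BISIMILAR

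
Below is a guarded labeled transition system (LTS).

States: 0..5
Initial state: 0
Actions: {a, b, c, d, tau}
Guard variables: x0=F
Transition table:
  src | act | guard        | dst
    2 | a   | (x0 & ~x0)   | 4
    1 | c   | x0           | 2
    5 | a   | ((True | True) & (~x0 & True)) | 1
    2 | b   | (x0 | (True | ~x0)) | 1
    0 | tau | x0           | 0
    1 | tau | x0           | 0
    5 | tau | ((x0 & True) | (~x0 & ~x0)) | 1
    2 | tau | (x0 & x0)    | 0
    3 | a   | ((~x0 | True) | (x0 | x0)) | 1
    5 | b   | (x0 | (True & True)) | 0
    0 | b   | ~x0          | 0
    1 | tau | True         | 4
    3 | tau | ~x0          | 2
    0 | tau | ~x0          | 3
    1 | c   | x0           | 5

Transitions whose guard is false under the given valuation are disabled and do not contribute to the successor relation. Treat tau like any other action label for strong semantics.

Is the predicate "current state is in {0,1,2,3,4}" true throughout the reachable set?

Answer: INVARIANT HOLDS

Trace:
Safe = {0,1,2,3,4}
R = {0,1,2,3,4}
  0: ✓
  1: ✓
  2: ✓
  3: ✓
  4: ✓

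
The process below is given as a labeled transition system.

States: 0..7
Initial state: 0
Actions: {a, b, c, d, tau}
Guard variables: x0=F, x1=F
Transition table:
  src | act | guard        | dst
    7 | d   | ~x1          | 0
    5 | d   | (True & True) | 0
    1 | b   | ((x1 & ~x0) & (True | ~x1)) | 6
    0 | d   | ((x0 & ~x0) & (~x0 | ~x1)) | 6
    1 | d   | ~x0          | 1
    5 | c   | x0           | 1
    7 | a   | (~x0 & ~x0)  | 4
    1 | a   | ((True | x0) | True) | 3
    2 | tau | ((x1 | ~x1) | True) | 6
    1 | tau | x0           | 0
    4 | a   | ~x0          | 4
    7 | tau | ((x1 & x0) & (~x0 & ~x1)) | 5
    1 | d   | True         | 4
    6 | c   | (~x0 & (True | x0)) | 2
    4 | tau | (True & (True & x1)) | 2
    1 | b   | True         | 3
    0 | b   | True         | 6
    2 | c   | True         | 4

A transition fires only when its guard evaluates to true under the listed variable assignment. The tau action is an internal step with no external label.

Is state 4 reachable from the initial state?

After dropping false guards: 12 live edges.
depth 0: {0}
depth 1: {6}  cumulative {0,6}
depth 2: {2}  cumulative {0,2,6}
depth 3: {4}  cumulative {0,2,4,6}
Reach set: {0,2,4,6}
trace reaching 4: b·c·c

Answer: REACHABLE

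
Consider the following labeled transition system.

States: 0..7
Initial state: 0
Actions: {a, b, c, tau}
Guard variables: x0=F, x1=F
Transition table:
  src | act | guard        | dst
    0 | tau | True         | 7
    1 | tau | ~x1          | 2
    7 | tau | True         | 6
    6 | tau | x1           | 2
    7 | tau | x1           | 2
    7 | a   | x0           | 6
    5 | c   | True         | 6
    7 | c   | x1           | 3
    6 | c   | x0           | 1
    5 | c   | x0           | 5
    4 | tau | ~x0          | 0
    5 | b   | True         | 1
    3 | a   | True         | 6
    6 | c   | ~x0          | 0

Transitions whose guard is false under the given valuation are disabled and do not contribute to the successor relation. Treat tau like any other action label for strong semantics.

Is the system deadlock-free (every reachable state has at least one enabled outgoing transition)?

Answer: DEADLOCK-FREE

Analysis:
Reachable = {0,6,7}
  0: tau→7  [1 exit(s)]
  6: c→0  [1 exit(s)]
  7: tau→6  [1 exit(s)]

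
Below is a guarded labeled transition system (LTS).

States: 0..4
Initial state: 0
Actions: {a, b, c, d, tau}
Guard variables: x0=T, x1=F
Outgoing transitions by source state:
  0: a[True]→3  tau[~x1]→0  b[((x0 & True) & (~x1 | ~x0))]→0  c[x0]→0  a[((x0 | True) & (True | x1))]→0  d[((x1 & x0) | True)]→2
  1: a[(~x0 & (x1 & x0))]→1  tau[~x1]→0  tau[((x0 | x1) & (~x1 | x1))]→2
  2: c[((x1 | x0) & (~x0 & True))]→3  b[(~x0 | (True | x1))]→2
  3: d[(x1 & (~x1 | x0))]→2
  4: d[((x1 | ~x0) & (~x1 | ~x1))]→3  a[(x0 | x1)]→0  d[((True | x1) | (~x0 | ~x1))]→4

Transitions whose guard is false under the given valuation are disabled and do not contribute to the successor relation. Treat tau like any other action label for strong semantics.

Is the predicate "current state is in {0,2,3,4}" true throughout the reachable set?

Allowed set {0,2,3,4}
Reach set: {0,2,3}
  0: ok
  2: ok
  3: ok

Answer: INVARIANT HOLDS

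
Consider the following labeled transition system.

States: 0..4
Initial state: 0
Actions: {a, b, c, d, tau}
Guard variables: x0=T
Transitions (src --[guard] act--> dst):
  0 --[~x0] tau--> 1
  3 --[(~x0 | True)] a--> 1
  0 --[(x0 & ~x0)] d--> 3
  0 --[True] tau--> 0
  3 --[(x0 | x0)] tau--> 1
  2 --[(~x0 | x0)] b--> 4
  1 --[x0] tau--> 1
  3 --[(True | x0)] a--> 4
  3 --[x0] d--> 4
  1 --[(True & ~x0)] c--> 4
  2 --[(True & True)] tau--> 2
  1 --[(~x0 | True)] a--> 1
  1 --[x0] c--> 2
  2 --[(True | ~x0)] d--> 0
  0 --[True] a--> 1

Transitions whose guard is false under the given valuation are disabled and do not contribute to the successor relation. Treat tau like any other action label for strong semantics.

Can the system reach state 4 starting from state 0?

Answer: REACHABLE

Analysis:
After dropping false guards: 12 live edges.
Layer 0: {0}
Layer 1: {1}  total {0,1}
Layer 2: {2}  total {0,1,2}
Layer 3: {4}  total {0,1,2,4}
Reachable = {0,1,2,4}
trace reaching 4: a·c·b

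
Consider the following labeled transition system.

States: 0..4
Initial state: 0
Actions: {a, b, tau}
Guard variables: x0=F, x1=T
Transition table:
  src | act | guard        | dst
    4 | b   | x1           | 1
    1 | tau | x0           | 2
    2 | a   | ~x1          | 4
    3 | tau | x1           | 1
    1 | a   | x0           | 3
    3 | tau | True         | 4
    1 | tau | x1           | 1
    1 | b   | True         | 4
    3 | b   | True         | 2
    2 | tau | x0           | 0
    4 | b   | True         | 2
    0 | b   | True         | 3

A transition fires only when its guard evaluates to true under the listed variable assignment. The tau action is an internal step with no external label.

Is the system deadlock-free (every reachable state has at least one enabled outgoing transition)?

Answer: DEADLOCK at state 2

Trace:
R = {0,1,2,3,4}
  0: b→3  [1 exit(s)]
  1: b→4  tau→1  [2 exit(s)]
  2: ∅  [no exit]
  3: b→2  tau→1  tau→4  [3 exit(s)]
  4: b→1  b→2  [2 exit(s)]
trace reaching 2: b·b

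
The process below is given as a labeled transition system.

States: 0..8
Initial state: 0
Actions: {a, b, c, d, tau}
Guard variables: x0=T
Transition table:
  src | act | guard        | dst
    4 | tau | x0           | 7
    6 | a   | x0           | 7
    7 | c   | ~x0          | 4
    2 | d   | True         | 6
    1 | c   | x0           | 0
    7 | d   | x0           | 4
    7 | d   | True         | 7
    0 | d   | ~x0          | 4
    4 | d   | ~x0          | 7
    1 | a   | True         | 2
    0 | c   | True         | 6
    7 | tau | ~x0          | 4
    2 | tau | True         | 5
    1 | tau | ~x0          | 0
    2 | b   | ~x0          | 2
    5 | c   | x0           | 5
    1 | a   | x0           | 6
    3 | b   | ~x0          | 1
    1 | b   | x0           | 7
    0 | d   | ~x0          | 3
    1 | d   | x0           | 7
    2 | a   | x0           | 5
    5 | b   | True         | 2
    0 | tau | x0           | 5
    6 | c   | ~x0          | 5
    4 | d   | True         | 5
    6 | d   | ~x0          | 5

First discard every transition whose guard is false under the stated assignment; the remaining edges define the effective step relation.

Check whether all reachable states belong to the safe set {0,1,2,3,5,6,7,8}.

Answer: INVARIANT VIOLATED at state 4

Working:
Inv-set: {0,1,2,3,5,6,7,8}
Reach set: {0,2,4,5,6,7}
  0: safe
  2: safe
  4: VIOLATES
  5: safe
  6: safe
  7: safe
reach 4 via c·a·d — violates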